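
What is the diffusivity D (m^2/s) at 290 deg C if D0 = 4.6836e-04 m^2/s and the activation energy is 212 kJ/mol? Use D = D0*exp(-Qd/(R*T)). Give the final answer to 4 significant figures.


D = D0 * exp(-Qd / (R*T))
T = 563.15 K
D = 4.6836e-04 * exp(-212e3 / (8.314 * 563.15))
D = 1.014e-23 m^2/s


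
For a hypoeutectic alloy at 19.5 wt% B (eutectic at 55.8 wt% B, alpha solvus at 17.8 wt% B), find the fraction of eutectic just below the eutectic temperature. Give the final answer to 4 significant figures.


f_primary = (C_e - C0) / (C_e - C_alpha_max)
f_primary = (55.8 - 19.5) / (55.8 - 17.8)
f_primary = 0.955263
f_eutectic = 1 - 0.955263 = 0.04474


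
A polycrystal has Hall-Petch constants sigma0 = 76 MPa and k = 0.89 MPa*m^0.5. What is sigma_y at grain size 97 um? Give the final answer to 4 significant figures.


sigma_y = sigma0 + k / sqrt(d)
d = 97 um = 9.7e-05 m
sigma_y = 76 + 0.89 / sqrt(9.7e-05)
sigma_y = 166.4 MPa


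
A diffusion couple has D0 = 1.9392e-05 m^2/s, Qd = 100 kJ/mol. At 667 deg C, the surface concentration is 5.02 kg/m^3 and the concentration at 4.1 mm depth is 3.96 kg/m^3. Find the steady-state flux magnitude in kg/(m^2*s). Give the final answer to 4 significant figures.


Step 1: D = D0 * exp(-Qd/(R*T))
T = 667 + 273.15 = 940.15 K
D = 1.9392e-05 * exp(-100e3 / (8.314 * 940.15)) = 5.38805e-11 m^2/s
Step 2: J = D * (C1 - C2) / dx
J = 5.38805e-11 * (5.02 - 3.96) / 4.1e-03
J = 1.393e-08 kg/(m^2*s)


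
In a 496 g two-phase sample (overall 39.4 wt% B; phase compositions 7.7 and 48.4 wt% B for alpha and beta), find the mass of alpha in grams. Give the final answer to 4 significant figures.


f_alpha = (C_beta - C0) / (C_beta - C_alpha)
f_alpha = (48.4 - 39.4) / (48.4 - 7.7) = 0.22113
m_alpha = f_alpha * m_total = 0.22113 * 496 = 109.7 g


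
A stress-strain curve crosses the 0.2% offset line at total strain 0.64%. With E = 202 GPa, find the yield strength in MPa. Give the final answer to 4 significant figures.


Offset strain = 0.002
Elastic strain at yield = total_strain - offset = 6.4e-03 - 0.002 = 4.4e-03
sigma_y = E * elastic_strain = 202000 * 4.4e-03
sigma_y = 888.8 MPa


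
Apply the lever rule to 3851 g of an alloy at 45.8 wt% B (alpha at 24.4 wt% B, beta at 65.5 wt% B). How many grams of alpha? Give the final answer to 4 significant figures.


f_alpha = (C_beta - C0) / (C_beta - C_alpha)
f_alpha = (65.5 - 45.8) / (65.5 - 24.4) = 0.479319
m_alpha = f_alpha * m_total = 0.479319 * 3851 = 1846 g


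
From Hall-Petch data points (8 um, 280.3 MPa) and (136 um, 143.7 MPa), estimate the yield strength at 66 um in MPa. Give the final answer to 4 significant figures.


sigma_y = sigma0 + k / sqrt(d)
1/sqrt(d1) = 1/sqrt(8e-06) = 353.553;  1/sqrt(d2) = 85.7493
k = (sigma1 - sigma2) / (1/sqrt(d1) - 1/sqrt(d2)) = (280.3 - 143.7) / (353.553 - 85.7493) = 0.510074 MPa*m^0.5
sigma0 = sigma1 - k/sqrt(d1) = 280.3 - 0.510074*353.553 = 99.9615 MPa
sigma_y(d3) = 99.9615 + 0.510074 / sqrt(6.6e-05) = 162.7 MPa


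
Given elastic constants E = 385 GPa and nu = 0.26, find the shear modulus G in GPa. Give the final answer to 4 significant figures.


G = E / (2*(1+nu))
G = 385 / (2*(1+0.26))
G = 152.8 GPa


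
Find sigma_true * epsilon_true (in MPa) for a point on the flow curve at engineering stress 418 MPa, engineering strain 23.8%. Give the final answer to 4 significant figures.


sigma_true = sigma_eng * (1 + epsilon_eng)
sigma_true = 418 * (1 + 0.238) = 517.484 MPa
epsilon_true = ln(1 + epsilon_eng)
epsilon_true = ln(1 + 0.238) = 0.213497
sigma_true * epsilon_true = 517.484 * 0.213497 = 110.5 MPa


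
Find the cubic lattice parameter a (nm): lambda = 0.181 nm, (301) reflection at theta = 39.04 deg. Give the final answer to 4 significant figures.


d = lambda / (2*sin(theta))
d = 0.181 / (2*sin(39.04 deg))
d = 0.143682 nm
a = d * sqrt(h^2+k^2+l^2) = 0.143682 * sqrt(10)
a = 0.4544 nm


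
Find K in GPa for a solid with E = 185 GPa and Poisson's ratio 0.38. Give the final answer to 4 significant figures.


K = E / (3*(1-2*nu))
K = 185 / (3*(1-2*0.38))
K = 256.9 GPa


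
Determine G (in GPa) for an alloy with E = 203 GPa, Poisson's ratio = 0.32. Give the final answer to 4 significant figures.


G = E / (2*(1+nu))
G = 203 / (2*(1+0.32))
G = 76.89 GPa


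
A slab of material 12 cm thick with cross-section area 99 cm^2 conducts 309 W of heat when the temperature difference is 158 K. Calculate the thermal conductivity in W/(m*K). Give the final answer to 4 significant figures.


k = Q*L / (A*dT)
L = 0.12 m, A = 9.9e-03 m^2
k = 309 * 0.12 / (9.9e-03 * 158)
k = 23.71 W/(m*K)


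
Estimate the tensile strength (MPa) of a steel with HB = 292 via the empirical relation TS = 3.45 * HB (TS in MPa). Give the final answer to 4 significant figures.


TS (MPa) = 3.45 * HB
TS = 3.45 * 292
TS = 1007 MPa


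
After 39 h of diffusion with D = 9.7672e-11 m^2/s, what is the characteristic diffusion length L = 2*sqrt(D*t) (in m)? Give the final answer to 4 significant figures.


t = 39 hr = 140400 s
Diffusion length = 2*sqrt(D*t)
= 2*sqrt(9.7672e-11 * 140400)
= 7.406e-03 m


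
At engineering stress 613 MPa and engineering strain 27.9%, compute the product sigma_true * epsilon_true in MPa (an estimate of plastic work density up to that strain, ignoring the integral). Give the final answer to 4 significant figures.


sigma_true = sigma_eng * (1 + epsilon_eng)
sigma_true = 613 * (1 + 0.279) = 784.027 MPa
epsilon_true = ln(1 + epsilon_eng)
epsilon_true = ln(1 + 0.279) = 0.246079
sigma_true * epsilon_true = 784.027 * 0.246079 = 192.9 MPa


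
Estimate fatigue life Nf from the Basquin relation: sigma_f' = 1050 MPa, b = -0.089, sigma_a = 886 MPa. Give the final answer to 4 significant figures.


sigma_a = sigma_f' * (2*Nf)^b
2*Nf = (sigma_a / sigma_f')^(1/b)
2*Nf = (886 / 1050)^(1/-0.089)
2*Nf = 6.74085
Nf = 3.37 cycles


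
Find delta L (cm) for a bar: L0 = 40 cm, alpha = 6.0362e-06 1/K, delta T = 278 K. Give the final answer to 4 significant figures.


dL = L0 * alpha * dT
dL = 40 * 6.0362e-06 * 278
dL = 0.06712 cm


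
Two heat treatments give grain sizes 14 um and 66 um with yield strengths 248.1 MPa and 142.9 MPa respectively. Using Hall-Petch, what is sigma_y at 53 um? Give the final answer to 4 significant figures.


sigma_y = sigma0 + k / sqrt(d)
1/sqrt(d1) = 1/sqrt(1.4e-05) = 267.261;  1/sqrt(d2) = 123.091
k = (sigma1 - sigma2) / (1/sqrt(d1) - 1/sqrt(d2)) = (248.1 - 142.9) / (267.261 - 123.091) = 0.729695 MPa*m^0.5
sigma0 = sigma1 - k/sqrt(d1) = 248.1 - 0.729695*267.261 = 53.0807 MPa
sigma_y(d3) = 53.0807 + 0.729695 / sqrt(5.3e-05) = 153.3 MPa


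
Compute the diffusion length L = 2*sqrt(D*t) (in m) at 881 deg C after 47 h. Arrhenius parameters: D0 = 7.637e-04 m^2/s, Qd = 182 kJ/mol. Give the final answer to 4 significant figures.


Step 1: D = D0 * exp(-Qd/(R*T))
T = 1154.15 K
D = 7.637e-04 * exp(-182e3 / (8.314 * 1154.15)) = 4.42232e-12 m^2/s
Step 2: L = 2*sqrt(D*t)
t = 47 h = 169200 s
L = 2*sqrt(4.42232e-12 * 169200) = 1.73e-03 m


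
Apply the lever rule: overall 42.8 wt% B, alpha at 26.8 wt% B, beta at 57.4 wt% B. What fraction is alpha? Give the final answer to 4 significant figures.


f_alpha = (C_beta - C0) / (C_beta - C_alpha)
f_alpha = (57.4 - 42.8) / (57.4 - 26.8)
f_alpha = 0.4771


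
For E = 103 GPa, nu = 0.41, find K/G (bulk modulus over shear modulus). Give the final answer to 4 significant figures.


G = E / (2*(1+nu))
G = 103 / (2*(1+0.41)) = 36.5248 GPa
K = E / (3*(1-2*nu))
K = 103 / (3*(1-2*0.41)) = 190.741 GPa
K/G = 190.741 / 36.5248 = 5.222


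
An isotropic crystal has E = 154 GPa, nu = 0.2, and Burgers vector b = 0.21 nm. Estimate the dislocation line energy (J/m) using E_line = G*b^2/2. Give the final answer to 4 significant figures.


Step 1: G = E / (2*(1+nu))
G = 154 / (2*(1+0.2)) = 64.1667 GPa = 6.41667e+10 Pa
Step 2: E_line = G*b^2/2
b = 0.21 nm = 2.1e-10 m
E_line = 0.5 * 6.41667e+10 * (2.1e-10)^2 = 1.415e-09 J/m


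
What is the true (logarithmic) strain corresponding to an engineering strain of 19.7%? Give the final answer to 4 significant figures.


epsilon_true = ln(1 + epsilon_eng)
epsilon_true = ln(1 + 0.197)
epsilon_true = 0.1798


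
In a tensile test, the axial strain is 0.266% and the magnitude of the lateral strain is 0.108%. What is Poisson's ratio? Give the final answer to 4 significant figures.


nu = -epsilon_lat / epsilon_axial
Lateral strain is contraction (negative), so using magnitudes:
nu = 0.108 / 0.266
nu = 0.406


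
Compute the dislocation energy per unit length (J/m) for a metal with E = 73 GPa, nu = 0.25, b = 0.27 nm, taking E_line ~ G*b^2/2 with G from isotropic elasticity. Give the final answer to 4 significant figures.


Step 1: G = E / (2*(1+nu))
G = 73 / (2*(1+0.25)) = 29.2 GPa = 2.92e+10 Pa
Step 2: E_line = G*b^2/2
b = 0.27 nm = 2.7e-10 m
E_line = 0.5 * 2.92e+10 * (2.7e-10)^2 = 1.064e-09 J/m


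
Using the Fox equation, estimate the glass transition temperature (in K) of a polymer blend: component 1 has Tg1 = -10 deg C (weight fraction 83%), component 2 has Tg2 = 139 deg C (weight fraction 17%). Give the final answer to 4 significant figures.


1/Tg = w1/Tg1 + w2/Tg2 (in Kelvin)
Tg1 = 263.15 K, Tg2 = 412.15 K
1/Tg = 0.83/263.15 + 0.17/412.15
Tg = 280.4 K


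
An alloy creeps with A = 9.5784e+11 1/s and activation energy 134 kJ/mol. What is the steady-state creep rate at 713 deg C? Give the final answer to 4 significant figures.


rate = A * exp(-Q / (R*T))
T = 713 + 273.15 = 986.15 K
rate = 9.5784e+11 * exp(-134e3 / (8.314 * 986.15))
rate = 76430 1/s


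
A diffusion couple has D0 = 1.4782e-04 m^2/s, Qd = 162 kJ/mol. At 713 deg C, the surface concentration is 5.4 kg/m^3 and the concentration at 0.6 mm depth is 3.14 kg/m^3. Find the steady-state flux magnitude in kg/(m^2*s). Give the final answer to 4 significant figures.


Step 1: D = D0 * exp(-Qd/(R*T))
T = 713 + 273.15 = 986.15 K
D = 1.4782e-04 * exp(-162e3 / (8.314 * 986.15)) = 3.87763e-13 m^2/s
Step 2: J = D * (C1 - C2) / dx
J = 3.87763e-13 * (5.4 - 3.14) / 6e-04
J = 1.461e-09 kg/(m^2*s)


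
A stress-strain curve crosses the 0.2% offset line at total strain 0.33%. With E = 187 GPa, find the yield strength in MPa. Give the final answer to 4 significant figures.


Offset strain = 0.002
Elastic strain at yield = total_strain - offset = 3.3e-03 - 0.002 = 1.3e-03
sigma_y = E * elastic_strain = 187000 * 1.3e-03
sigma_y = 243.1 MPa


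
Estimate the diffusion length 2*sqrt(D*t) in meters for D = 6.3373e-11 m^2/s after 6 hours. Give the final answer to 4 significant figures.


t = 6 hr = 21600 s
Diffusion length = 2*sqrt(D*t)
= 2*sqrt(6.3373e-11 * 21600)
= 2.34e-03 m


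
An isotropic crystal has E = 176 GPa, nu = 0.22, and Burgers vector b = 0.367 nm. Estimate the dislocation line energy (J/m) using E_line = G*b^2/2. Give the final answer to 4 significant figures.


Step 1: G = E / (2*(1+nu))
G = 176 / (2*(1+0.22)) = 72.1311 GPa = 7.21311e+10 Pa
Step 2: E_line = G*b^2/2
b = 0.367 nm = 3.67e-10 m
E_line = 0.5 * 7.21311e+10 * (3.67e-10)^2 = 4.858e-09 J/m


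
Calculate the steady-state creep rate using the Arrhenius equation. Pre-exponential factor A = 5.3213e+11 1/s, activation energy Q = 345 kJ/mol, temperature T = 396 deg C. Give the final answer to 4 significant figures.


rate = A * exp(-Q / (R*T))
T = 396 + 273.15 = 669.15 K
rate = 5.3213e+11 * exp(-345e3 / (8.314 * 669.15))
rate = 6.222e-16 1/s


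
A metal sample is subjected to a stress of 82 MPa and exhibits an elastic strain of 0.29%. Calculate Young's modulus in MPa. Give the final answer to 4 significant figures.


E = sigma / epsilon
epsilon = 0.29% = 2.9e-03
E = 82 / 2.9e-03
E = 28280 MPa


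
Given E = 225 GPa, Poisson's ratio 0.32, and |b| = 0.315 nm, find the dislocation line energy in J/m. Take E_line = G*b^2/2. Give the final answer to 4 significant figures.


Step 1: G = E / (2*(1+nu))
G = 225 / (2*(1+0.32)) = 85.2273 GPa = 8.52273e+10 Pa
Step 2: E_line = G*b^2/2
b = 0.315 nm = 3.15e-10 m
E_line = 0.5 * 8.52273e+10 * (3.15e-10)^2 = 4.228e-09 J/m


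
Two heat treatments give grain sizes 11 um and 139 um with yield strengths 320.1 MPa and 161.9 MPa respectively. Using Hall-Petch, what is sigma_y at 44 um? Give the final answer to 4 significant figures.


sigma_y = sigma0 + k / sqrt(d)
1/sqrt(d1) = 1/sqrt(1.1e-05) = 301.511;  1/sqrt(d2) = 84.8189
k = (sigma1 - sigma2) / (1/sqrt(d1) - 1/sqrt(d2)) = (320.1 - 161.9) / (301.511 - 84.8189) = 0.730067 MPa*m^0.5
sigma0 = sigma1 - k/sqrt(d1) = 320.1 - 0.730067*301.511 = 99.9765 MPa
sigma_y(d3) = 99.9765 + 0.730067 / sqrt(4.4e-05) = 210 MPa


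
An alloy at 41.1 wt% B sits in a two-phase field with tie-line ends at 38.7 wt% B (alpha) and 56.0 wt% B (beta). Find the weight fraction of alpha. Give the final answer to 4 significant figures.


f_alpha = (C_beta - C0) / (C_beta - C_alpha)
f_alpha = (56.0 - 41.1) / (56.0 - 38.7)
f_alpha = 0.8613


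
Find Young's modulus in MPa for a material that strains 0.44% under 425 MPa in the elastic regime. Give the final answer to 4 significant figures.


E = sigma / epsilon
epsilon = 0.44% = 4.4e-03
E = 425 / 4.4e-03
E = 96590 MPa


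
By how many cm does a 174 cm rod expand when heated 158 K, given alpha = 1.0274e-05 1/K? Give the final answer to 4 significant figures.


dL = L0 * alpha * dT
dL = 174 * 1.0274e-05 * 158
dL = 0.2825 cm


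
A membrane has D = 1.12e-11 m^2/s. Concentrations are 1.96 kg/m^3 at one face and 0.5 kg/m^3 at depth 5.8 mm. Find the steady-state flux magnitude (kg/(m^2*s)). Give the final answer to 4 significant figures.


J = -D * (dC/dx) = D * (C1 - C2) / dx
J = 1.12e-11 * (1.96 - 0.5) / 5.8e-03
J = 2.819e-09 kg/(m^2*s)


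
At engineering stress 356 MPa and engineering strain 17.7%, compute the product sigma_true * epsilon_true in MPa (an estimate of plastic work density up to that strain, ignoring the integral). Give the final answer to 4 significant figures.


sigma_true = sigma_eng * (1 + epsilon_eng)
sigma_true = 356 * (1 + 0.177) = 419.012 MPa
epsilon_true = ln(1 + epsilon_eng)
epsilon_true = ln(1 + 0.177) = 0.162969
sigma_true * epsilon_true = 419.012 * 0.162969 = 68.29 MPa


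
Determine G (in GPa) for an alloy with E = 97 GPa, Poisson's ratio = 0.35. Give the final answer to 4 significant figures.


G = E / (2*(1+nu))
G = 97 / (2*(1+0.35))
G = 35.93 GPa


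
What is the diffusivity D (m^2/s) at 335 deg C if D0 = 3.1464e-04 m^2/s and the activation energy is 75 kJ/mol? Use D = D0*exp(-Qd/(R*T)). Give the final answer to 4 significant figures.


D = D0 * exp(-Qd / (R*T))
T = 608.15 K
D = 3.1464e-04 * exp(-75e3 / (8.314 * 608.15))
D = 1.137e-10 m^2/s


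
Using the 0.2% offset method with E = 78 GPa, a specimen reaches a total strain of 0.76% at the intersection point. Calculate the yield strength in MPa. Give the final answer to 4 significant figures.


Offset strain = 0.002
Elastic strain at yield = total_strain - offset = 7.6e-03 - 0.002 = 5.6e-03
sigma_y = E * elastic_strain = 78000 * 5.6e-03
sigma_y = 436.8 MPa


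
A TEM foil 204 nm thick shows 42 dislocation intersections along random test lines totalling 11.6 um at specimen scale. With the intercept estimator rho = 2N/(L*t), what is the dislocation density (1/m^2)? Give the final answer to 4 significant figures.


rho = 2N / (L * t)
L = 11.6 um = 1.16e-05 m, t = 204 nm = 2.04e-07 m
rho = 2 * 42 / (1.16e-05 * 2.04e-07)
rho = 3.55e+13 1/m^2


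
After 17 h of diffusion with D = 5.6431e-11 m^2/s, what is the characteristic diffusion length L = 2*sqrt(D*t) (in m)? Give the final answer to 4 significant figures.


t = 17 hr = 61200 s
Diffusion length = 2*sqrt(D*t)
= 2*sqrt(5.6431e-11 * 61200)
= 3.717e-03 m


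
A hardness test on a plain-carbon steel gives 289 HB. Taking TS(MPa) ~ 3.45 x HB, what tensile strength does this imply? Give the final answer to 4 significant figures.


TS (MPa) = 3.45 * HB
TS = 3.45 * 289
TS = 997.1 MPa


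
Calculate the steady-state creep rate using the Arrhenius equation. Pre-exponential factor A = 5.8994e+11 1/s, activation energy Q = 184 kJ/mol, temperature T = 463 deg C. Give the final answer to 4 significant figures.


rate = A * exp(-Q / (R*T))
T = 463 + 273.15 = 736.15 K
rate = 5.8994e+11 * exp(-184e3 / (8.314 * 736.15))
rate = 0.0518 1/s


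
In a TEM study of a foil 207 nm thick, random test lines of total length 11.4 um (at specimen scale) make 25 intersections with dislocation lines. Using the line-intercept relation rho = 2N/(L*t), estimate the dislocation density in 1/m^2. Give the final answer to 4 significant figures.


rho = 2N / (L * t)
L = 11.4 um = 1.14e-05 m, t = 207 nm = 2.07e-07 m
rho = 2 * 25 / (1.14e-05 * 2.07e-07)
rho = 2.119e+13 1/m^2


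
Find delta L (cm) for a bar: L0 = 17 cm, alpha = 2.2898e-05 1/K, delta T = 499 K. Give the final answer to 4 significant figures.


dL = L0 * alpha * dT
dL = 17 * 2.2898e-05 * 499
dL = 0.1942 cm


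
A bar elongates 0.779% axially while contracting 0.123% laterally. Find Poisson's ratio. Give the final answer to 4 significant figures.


nu = -epsilon_lat / epsilon_axial
Lateral strain is contraction (negative), so using magnitudes:
nu = 0.123 / 0.779
nu = 0.1579


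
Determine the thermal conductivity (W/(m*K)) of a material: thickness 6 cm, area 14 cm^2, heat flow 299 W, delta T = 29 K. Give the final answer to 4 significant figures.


k = Q*L / (A*dT)
L = 0.06 m, A = 1.4e-03 m^2
k = 299 * 0.06 / (1.4e-03 * 29)
k = 441.9 W/(m*K)


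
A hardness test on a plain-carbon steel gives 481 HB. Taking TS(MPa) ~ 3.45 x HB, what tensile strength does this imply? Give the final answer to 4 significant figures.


TS (MPa) = 3.45 * HB
TS = 3.45 * 481
TS = 1659 MPa


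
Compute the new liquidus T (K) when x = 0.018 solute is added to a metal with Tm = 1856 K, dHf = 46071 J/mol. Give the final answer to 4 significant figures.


dT = R*Tm^2*x / dHf
dT = 8.314 * 1856^2 * 0.018 / 46071
dT = 11.1895 K
T_new = 1856 - 11.1895 = 1845 K


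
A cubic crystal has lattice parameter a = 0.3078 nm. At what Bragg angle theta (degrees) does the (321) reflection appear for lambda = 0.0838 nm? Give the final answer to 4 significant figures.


d = a / sqrt(h^2+k^2+l^2)
d = 0.3078 / sqrt(14) = 0.082263 nm
lambda = 2*d*sin(theta)  =>  sin(theta) = lambda / (2*d)
sin(theta) = 0.0838 / (2 * 0.082263) = 0.509342
theta = 30.62 deg


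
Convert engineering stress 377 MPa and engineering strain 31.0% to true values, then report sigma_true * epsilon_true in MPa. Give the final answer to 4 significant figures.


sigma_true = sigma_eng * (1 + epsilon_eng)
sigma_true = 377 * (1 + 0.31) = 493.87 MPa
epsilon_true = ln(1 + epsilon_eng)
epsilon_true = ln(1 + 0.31) = 0.270027
sigma_true * epsilon_true = 493.87 * 0.270027 = 133.4 MPa


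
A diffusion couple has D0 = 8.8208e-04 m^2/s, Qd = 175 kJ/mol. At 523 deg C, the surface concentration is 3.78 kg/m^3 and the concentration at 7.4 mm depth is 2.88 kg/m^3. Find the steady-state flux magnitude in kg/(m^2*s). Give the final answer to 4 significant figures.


Step 1: D = D0 * exp(-Qd/(R*T))
T = 523 + 273.15 = 796.15 K
D = 8.8208e-04 * exp(-175e3 / (8.314 * 796.15)) = 2.90744e-15 m^2/s
Step 2: J = D * (C1 - C2) / dx
J = 2.90744e-15 * (3.78 - 2.88) / 7.4e-03
J = 3.536e-13 kg/(m^2*s)


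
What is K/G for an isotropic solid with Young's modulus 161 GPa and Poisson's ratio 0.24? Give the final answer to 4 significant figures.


G = E / (2*(1+nu))
G = 161 / (2*(1+0.24)) = 64.9194 GPa
K = E / (3*(1-2*nu))
K = 161 / (3*(1-2*0.24)) = 103.205 GPa
K/G = 103.205 / 64.9194 = 1.59


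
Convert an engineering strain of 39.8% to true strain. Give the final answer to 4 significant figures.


epsilon_true = ln(1 + epsilon_eng)
epsilon_true = ln(1 + 0.398)
epsilon_true = 0.335


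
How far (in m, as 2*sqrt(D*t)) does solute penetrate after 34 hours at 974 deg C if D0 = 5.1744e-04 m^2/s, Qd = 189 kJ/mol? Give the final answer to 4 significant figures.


Step 1: D = D0 * exp(-Qd/(R*T))
T = 1247.15 K
D = 5.1744e-04 * exp(-189e3 / (8.314 * 1247.15)) = 6.2755e-12 m^2/s
Step 2: L = 2*sqrt(D*t)
t = 34 h = 122400 s
L = 2*sqrt(6.2755e-12 * 122400) = 1.753e-03 m


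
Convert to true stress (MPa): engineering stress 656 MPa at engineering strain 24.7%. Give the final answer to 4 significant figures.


sigma_true = sigma_eng * (1 + epsilon_eng)
sigma_true = 656 * (1 + 0.247)
sigma_true = 818 MPa


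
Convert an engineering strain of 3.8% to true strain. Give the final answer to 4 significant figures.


epsilon_true = ln(1 + epsilon_eng)
epsilon_true = ln(1 + 0.038)
epsilon_true = 0.0373


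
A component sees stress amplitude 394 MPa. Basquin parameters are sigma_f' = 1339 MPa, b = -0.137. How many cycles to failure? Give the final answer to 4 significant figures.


sigma_a = sigma_f' * (2*Nf)^b
2*Nf = (sigma_a / sigma_f')^(1/b)
2*Nf = (394 / 1339)^(1/-0.137)
2*Nf = 7550.71
Nf = 3775 cycles


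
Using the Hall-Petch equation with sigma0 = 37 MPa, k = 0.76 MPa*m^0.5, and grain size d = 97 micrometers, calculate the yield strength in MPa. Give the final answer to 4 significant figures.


sigma_y = sigma0 + k / sqrt(d)
d = 97 um = 9.7e-05 m
sigma_y = 37 + 0.76 / sqrt(9.7e-05)
sigma_y = 114.2 MPa


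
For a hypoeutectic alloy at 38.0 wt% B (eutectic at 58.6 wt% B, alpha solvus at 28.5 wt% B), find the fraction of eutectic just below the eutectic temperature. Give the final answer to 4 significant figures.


f_primary = (C_e - C0) / (C_e - C_alpha_max)
f_primary = (58.6 - 38.0) / (58.6 - 28.5)
f_primary = 0.684385
f_eutectic = 1 - 0.684385 = 0.3156


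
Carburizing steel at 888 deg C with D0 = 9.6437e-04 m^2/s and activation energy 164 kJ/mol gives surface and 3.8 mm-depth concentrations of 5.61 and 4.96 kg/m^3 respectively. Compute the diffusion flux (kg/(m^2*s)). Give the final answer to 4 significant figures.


Step 1: D = D0 * exp(-Qd/(R*T))
T = 888 + 273.15 = 1161.15 K
D = 9.6437e-04 * exp(-164e3 / (8.314 * 1161.15)) = 4.04012e-11 m^2/s
Step 2: J = D * (C1 - C2) / dx
J = 4.04012e-11 * (5.61 - 4.96) / 3.8e-03
J = 6.911e-09 kg/(m^2*s)


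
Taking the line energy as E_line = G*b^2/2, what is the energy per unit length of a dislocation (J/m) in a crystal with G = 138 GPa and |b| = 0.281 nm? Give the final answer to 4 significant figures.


E = G*b^2/2
b = 0.281 nm = 2.81e-10 m
G = 138 GPa = 1.38e+11 Pa
E = 0.5 * 1.38e+11 * (2.81e-10)^2
E = 5.448e-09 J/m


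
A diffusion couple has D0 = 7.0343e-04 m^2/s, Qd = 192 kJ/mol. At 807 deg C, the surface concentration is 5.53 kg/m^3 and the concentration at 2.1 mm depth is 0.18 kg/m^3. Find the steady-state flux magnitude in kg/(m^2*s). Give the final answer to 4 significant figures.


Step 1: D = D0 * exp(-Qd/(R*T))
T = 807 + 273.15 = 1080.15 K
D = 7.0343e-04 * exp(-192e3 / (8.314 * 1080.15)) = 3.64768e-13 m^2/s
Step 2: J = D * (C1 - C2) / dx
J = 3.64768e-13 * (5.53 - 0.18) / 2.1e-03
J = 9.293e-10 kg/(m^2*s)


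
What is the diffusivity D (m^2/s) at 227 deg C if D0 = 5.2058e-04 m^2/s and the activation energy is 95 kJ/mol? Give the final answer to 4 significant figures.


D = D0 * exp(-Qd / (R*T))
T = 500.15 K
D = 5.2058e-04 * exp(-95e3 / (8.314 * 500.15))
D = 6.231e-14 m^2/s


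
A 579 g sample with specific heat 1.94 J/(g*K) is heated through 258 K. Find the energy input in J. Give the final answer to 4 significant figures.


Q = m * cp * dT
Q = 579 * 1.94 * 258
Q = 289800 J


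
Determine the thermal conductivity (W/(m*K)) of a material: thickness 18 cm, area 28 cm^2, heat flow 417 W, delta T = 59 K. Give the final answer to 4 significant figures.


k = Q*L / (A*dT)
L = 0.18 m, A = 2.8e-03 m^2
k = 417 * 0.18 / (2.8e-03 * 59)
k = 454.4 W/(m*K)


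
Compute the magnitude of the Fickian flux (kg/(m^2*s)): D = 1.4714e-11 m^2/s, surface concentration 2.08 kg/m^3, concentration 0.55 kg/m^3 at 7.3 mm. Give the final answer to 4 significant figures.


J = -D * (dC/dx) = D * (C1 - C2) / dx
J = 1.4714e-11 * (2.08 - 0.55) / 7.3e-03
J = 3.084e-09 kg/(m^2*s)


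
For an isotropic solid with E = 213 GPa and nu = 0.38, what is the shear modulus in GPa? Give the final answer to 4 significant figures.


G = E / (2*(1+nu))
G = 213 / (2*(1+0.38))
G = 77.17 GPa


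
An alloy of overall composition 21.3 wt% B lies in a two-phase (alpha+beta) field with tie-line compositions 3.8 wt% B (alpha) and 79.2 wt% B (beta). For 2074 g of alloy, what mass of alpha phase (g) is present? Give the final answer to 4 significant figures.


f_alpha = (C_beta - C0) / (C_beta - C_alpha)
f_alpha = (79.2 - 21.3) / (79.2 - 3.8) = 0.767905
m_alpha = f_alpha * m_total = 0.767905 * 2074 = 1593 g


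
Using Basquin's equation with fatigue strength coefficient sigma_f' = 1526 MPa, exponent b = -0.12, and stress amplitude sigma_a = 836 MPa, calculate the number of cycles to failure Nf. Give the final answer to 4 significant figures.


sigma_a = sigma_f' * (2*Nf)^b
2*Nf = (sigma_a / sigma_f')^(1/b)
2*Nf = (836 / 1526)^(1/-0.12)
2*Nf = 150.627
Nf = 75.31 cycles


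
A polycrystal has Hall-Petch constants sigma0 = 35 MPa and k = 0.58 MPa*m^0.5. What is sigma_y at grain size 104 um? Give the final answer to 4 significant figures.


sigma_y = sigma0 + k / sqrt(d)
d = 104 um = 1.04e-04 m
sigma_y = 35 + 0.58 / sqrt(1.04e-04)
sigma_y = 91.87 MPa


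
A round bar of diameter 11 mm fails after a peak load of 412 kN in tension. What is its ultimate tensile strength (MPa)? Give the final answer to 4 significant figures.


A0 = pi*(d/2)^2 = pi*(11/2)^2 = 95.0332 mm^2
UTS = F_max / A0 = 412*1000 / 95.0332
UTS = 4335 MPa


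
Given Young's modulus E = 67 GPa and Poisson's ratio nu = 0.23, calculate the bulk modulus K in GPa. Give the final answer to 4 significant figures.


K = E / (3*(1-2*nu))
K = 67 / (3*(1-2*0.23))
K = 41.36 GPa


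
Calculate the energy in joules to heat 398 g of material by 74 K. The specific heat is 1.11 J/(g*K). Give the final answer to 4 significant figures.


Q = m * cp * dT
Q = 398 * 1.11 * 74
Q = 32690 J


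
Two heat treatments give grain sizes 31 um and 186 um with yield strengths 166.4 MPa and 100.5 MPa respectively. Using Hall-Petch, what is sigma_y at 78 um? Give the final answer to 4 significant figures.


sigma_y = sigma0 + k / sqrt(d)
1/sqrt(d1) = 1/sqrt(3.1e-05) = 179.605;  1/sqrt(d2) = 73.3236
k = (sigma1 - sigma2) / (1/sqrt(d1) - 1/sqrt(d2)) = (166.4 - 100.5) / (179.605 - 73.3236) = 0.62005 MPa*m^0.5
sigma0 = sigma1 - k/sqrt(d1) = 166.4 - 0.62005*179.605 = 55.0357 MPa
sigma_y(d3) = 55.0357 + 0.62005 / sqrt(7.8e-05) = 125.2 MPa


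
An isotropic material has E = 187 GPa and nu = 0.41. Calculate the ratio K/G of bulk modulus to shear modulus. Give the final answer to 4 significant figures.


G = E / (2*(1+nu))
G = 187 / (2*(1+0.41)) = 66.3121 GPa
K = E / (3*(1-2*nu))
K = 187 / (3*(1-2*0.41)) = 346.296 GPa
K/G = 346.296 / 66.3121 = 5.222


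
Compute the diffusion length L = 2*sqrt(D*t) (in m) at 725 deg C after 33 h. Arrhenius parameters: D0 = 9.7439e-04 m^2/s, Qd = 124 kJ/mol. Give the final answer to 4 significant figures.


Step 1: D = D0 * exp(-Qd/(R*T))
T = 998.15 K
D = 9.7439e-04 * exp(-124e3 / (8.314 * 998.15)) = 3.1579e-10 m^2/s
Step 2: L = 2*sqrt(D*t)
t = 33 h = 118800 s
L = 2*sqrt(3.1579e-10 * 118800) = 0.01225 m


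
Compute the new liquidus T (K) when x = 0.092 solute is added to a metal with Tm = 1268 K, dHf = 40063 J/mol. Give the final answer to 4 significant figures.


dT = R*Tm^2*x / dHf
dT = 8.314 * 1268^2 * 0.092 / 40063
dT = 30.6968 K
T_new = 1268 - 30.6968 = 1237 K


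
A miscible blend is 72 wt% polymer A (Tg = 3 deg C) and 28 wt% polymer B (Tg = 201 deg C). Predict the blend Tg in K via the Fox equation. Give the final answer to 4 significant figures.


1/Tg = w1/Tg1 + w2/Tg2 (in Kelvin)
Tg1 = 276.15 K, Tg2 = 474.15 K
1/Tg = 0.72/276.15 + 0.28/474.15
Tg = 312.7 K


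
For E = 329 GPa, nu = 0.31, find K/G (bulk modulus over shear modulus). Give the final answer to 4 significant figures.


G = E / (2*(1+nu))
G = 329 / (2*(1+0.31)) = 125.573 GPa
K = E / (3*(1-2*nu))
K = 329 / (3*(1-2*0.31)) = 288.596 GPa
K/G = 288.596 / 125.573 = 2.298


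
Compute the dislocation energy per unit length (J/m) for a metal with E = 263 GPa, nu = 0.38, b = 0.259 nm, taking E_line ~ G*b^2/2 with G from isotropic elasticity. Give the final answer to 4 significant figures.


Step 1: G = E / (2*(1+nu))
G = 263 / (2*(1+0.38)) = 95.2899 GPa = 9.52899e+10 Pa
Step 2: E_line = G*b^2/2
b = 0.259 nm = 2.59e-10 m
E_line = 0.5 * 9.52899e+10 * (2.59e-10)^2 = 3.196e-09 J/m


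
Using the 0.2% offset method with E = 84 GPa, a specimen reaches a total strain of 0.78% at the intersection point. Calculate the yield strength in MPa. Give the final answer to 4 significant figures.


Offset strain = 0.002
Elastic strain at yield = total_strain - offset = 7.8e-03 - 0.002 = 5.8e-03
sigma_y = E * elastic_strain = 84000 * 5.8e-03
sigma_y = 487.2 MPa


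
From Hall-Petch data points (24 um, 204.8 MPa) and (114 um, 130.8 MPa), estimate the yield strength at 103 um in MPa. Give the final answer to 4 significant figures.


sigma_y = sigma0 + k / sqrt(d)
1/sqrt(d1) = 1/sqrt(2.4e-05) = 204.124;  1/sqrt(d2) = 93.6586
k = (sigma1 - sigma2) / (1/sqrt(d1) - 1/sqrt(d2)) = (204.8 - 130.8) / (204.124 - 93.6586) = 0.669892 MPa*m^0.5
sigma0 = sigma1 - k/sqrt(d1) = 204.8 - 0.669892*204.124 = 68.0589 MPa
sigma_y(d3) = 68.0589 + 0.669892 / sqrt(1.03e-04) = 134.1 MPa


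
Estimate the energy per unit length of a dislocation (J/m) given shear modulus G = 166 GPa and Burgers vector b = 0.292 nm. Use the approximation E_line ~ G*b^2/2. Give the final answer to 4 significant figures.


E = G*b^2/2
b = 0.292 nm = 2.92e-10 m
G = 166 GPa = 1.66e+11 Pa
E = 0.5 * 1.66e+11 * (2.92e-10)^2
E = 7.077e-09 J/m


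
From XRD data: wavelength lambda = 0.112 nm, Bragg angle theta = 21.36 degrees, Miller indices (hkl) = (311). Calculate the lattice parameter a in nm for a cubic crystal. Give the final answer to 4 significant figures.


d = lambda / (2*sin(theta))
d = 0.112 / (2*sin(21.36 deg))
d = 0.15375 nm
a = d * sqrt(h^2+k^2+l^2) = 0.15375 * sqrt(11)
a = 0.5099 nm


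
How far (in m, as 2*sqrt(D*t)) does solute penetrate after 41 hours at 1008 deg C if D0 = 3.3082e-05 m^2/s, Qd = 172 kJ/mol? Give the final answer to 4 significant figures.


Step 1: D = D0 * exp(-Qd/(R*T))
T = 1281.15 K
D = 3.3082e-05 * exp(-172e3 / (8.314 * 1281.15)) = 3.21077e-12 m^2/s
Step 2: L = 2*sqrt(D*t)
t = 41 h = 147600 s
L = 2*sqrt(3.21077e-12 * 147600) = 1.377e-03 m


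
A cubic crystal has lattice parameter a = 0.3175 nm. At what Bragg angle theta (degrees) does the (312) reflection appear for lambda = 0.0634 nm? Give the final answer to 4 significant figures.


d = a / sqrt(h^2+k^2+l^2)
d = 0.3175 / sqrt(14) = 0.0848554 nm
lambda = 2*d*sin(theta)  =>  sin(theta) = lambda / (2*d)
sin(theta) = 0.0634 / (2 * 0.0848554) = 0.373577
theta = 21.94 deg


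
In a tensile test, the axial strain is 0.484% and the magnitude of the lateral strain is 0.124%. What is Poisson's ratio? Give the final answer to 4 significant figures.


nu = -epsilon_lat / epsilon_axial
Lateral strain is contraction (negative), so using magnitudes:
nu = 0.124 / 0.484
nu = 0.2562


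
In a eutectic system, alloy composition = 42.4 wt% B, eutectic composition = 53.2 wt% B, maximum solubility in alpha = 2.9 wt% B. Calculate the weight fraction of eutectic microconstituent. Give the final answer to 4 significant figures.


f_primary = (C_e - C0) / (C_e - C_alpha_max)
f_primary = (53.2 - 42.4) / (53.2 - 2.9)
f_primary = 0.214712
f_eutectic = 1 - 0.214712 = 0.7853


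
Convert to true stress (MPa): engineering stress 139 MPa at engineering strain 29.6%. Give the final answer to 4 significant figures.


sigma_true = sigma_eng * (1 + epsilon_eng)
sigma_true = 139 * (1 + 0.296)
sigma_true = 180.1 MPa


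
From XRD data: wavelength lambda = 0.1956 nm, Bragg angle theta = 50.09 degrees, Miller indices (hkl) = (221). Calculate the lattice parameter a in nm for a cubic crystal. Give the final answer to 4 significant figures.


d = lambda / (2*sin(theta))
d = 0.1956 / (2*sin(50.09 deg))
d = 0.127501 nm
a = d * sqrt(h^2+k^2+l^2) = 0.127501 * sqrt(9)
a = 0.3825 nm


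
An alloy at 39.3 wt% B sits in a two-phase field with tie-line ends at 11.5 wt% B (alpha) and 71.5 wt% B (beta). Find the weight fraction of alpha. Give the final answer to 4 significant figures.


f_alpha = (C_beta - C0) / (C_beta - C_alpha)
f_alpha = (71.5 - 39.3) / (71.5 - 11.5)
f_alpha = 0.5367


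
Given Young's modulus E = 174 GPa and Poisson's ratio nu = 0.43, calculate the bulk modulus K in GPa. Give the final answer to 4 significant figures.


K = E / (3*(1-2*nu))
K = 174 / (3*(1-2*0.43))
K = 414.3 GPa


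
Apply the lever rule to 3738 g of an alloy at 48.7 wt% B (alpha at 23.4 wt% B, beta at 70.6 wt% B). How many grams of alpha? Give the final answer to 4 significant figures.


f_alpha = (C_beta - C0) / (C_beta - C_alpha)
f_alpha = (70.6 - 48.7) / (70.6 - 23.4) = 0.463983
m_alpha = f_alpha * m_total = 0.463983 * 3738 = 1734 g


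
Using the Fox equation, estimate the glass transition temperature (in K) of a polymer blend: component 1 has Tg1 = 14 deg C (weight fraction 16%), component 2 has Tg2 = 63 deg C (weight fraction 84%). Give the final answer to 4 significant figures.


1/Tg = w1/Tg1 + w2/Tg2 (in Kelvin)
Tg1 = 287.15 K, Tg2 = 336.15 K
1/Tg = 0.16/287.15 + 0.84/336.15
Tg = 327.2 K


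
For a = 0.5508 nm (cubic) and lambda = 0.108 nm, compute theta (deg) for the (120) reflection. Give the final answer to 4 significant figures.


d = a / sqrt(h^2+k^2+l^2)
d = 0.5508 / sqrt(5) = 0.246325 nm
lambda = 2*d*sin(theta)  =>  sin(theta) = lambda / (2*d)
sin(theta) = 0.108 / (2 * 0.246325) = 0.219222
theta = 12.66 deg


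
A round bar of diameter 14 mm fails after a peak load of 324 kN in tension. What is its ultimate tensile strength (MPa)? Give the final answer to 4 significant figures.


A0 = pi*(d/2)^2 = pi*(14/2)^2 = 153.938 mm^2
UTS = F_max / A0 = 324*1000 / 153.938
UTS = 2105 MPa


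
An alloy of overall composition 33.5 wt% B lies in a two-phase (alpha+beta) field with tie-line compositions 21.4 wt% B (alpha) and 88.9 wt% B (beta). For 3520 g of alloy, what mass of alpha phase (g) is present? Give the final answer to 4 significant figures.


f_alpha = (C_beta - C0) / (C_beta - C_alpha)
f_alpha = (88.9 - 33.5) / (88.9 - 21.4) = 0.820741
m_alpha = f_alpha * m_total = 0.820741 * 3520 = 2889 g


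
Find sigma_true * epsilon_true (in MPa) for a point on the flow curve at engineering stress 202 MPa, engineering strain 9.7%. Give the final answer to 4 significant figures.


sigma_true = sigma_eng * (1 + epsilon_eng)
sigma_true = 202 * (1 + 0.097) = 221.594 MPa
epsilon_true = ln(1 + epsilon_eng)
epsilon_true = ln(1 + 0.097) = 0.0925792
sigma_true * epsilon_true = 221.594 * 0.0925792 = 20.51 MPa


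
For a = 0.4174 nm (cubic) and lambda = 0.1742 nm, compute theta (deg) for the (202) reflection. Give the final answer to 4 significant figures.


d = a / sqrt(h^2+k^2+l^2)
d = 0.4174 / sqrt(8) = 0.147573 nm
lambda = 2*d*sin(theta)  =>  sin(theta) = lambda / (2*d)
sin(theta) = 0.1742 / (2 * 0.147573) = 0.590216
theta = 36.17 deg


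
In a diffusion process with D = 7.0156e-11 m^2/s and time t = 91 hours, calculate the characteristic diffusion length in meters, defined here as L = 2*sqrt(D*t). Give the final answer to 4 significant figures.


t = 91 hr = 327600 s
Diffusion length = 2*sqrt(D*t)
= 2*sqrt(7.0156e-11 * 327600)
= 9.588e-03 m


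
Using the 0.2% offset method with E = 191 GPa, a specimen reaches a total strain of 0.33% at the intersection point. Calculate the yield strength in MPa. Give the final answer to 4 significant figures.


Offset strain = 0.002
Elastic strain at yield = total_strain - offset = 3.3e-03 - 0.002 = 1.3e-03
sigma_y = E * elastic_strain = 191000 * 1.3e-03
sigma_y = 248.3 MPa


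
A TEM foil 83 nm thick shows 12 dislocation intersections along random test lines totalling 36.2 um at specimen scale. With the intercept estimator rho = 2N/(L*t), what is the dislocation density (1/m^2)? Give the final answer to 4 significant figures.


rho = 2N / (L * t)
L = 36.2 um = 3.62e-05 m, t = 83 nm = 8.3e-08 m
rho = 2 * 12 / (3.62e-05 * 8.3e-08)
rho = 7.988e+12 1/m^2


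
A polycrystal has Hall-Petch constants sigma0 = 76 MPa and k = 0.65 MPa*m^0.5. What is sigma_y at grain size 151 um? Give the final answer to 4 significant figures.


sigma_y = sigma0 + k / sqrt(d)
d = 151 um = 1.51e-04 m
sigma_y = 76 + 0.65 / sqrt(1.51e-04)
sigma_y = 128.9 MPa


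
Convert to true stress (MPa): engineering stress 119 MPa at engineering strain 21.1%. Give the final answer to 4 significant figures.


sigma_true = sigma_eng * (1 + epsilon_eng)
sigma_true = 119 * (1 + 0.211)
sigma_true = 144.1 MPa


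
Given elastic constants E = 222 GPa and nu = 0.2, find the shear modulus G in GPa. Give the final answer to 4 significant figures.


G = E / (2*(1+nu))
G = 222 / (2*(1+0.2))
G = 92.5 GPa


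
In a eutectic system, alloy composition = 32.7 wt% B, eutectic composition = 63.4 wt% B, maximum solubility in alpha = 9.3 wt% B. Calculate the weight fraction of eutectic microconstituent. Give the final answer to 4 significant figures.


f_primary = (C_e - C0) / (C_e - C_alpha_max)
f_primary = (63.4 - 32.7) / (63.4 - 9.3)
f_primary = 0.567468
f_eutectic = 1 - 0.567468 = 0.4325


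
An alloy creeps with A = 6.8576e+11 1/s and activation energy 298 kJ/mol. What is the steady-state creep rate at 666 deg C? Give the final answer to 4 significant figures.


rate = A * exp(-Q / (R*T))
T = 666 + 273.15 = 939.15 K
rate = 6.8576e+11 * exp(-298e3 / (8.314 * 939.15))
rate = 1.824e-05 1/s


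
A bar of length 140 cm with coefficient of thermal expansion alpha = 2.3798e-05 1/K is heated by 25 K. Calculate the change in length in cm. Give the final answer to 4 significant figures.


dL = L0 * alpha * dT
dL = 140 * 2.3798e-05 * 25
dL = 0.08329 cm


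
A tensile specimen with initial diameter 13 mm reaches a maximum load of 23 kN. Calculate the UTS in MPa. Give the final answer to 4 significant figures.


A0 = pi*(d/2)^2 = pi*(13/2)^2 = 132.732 mm^2
UTS = F_max / A0 = 23*1000 / 132.732
UTS = 173.3 MPa


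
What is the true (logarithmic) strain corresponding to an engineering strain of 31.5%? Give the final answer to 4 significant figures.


epsilon_true = ln(1 + epsilon_eng)
epsilon_true = ln(1 + 0.315)
epsilon_true = 0.2738


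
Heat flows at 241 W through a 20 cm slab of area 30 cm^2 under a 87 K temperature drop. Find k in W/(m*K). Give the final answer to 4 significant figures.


k = Q*L / (A*dT)
L = 0.2 m, A = 3e-03 m^2
k = 241 * 0.2 / (3e-03 * 87)
k = 184.7 W/(m*K)


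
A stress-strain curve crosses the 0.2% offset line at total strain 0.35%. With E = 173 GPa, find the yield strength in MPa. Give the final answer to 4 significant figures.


Offset strain = 0.002
Elastic strain at yield = total_strain - offset = 3.5e-03 - 0.002 = 1.5e-03
sigma_y = E * elastic_strain = 173000 * 1.5e-03
sigma_y = 259.5 MPa


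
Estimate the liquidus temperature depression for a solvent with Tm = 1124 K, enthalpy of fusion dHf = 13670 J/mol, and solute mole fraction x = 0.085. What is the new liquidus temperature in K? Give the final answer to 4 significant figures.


dT = R*Tm^2*x / dHf
dT = 8.314 * 1124^2 * 0.085 / 13670
dT = 65.312 K
T_new = 1124 - 65.312 = 1059 K


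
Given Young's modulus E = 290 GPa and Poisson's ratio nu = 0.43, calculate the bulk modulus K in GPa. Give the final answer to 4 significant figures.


K = E / (3*(1-2*nu))
K = 290 / (3*(1-2*0.43))
K = 690.5 GPa


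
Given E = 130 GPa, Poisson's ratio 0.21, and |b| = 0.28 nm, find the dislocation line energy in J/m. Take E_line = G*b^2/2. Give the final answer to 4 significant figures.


Step 1: G = E / (2*(1+nu))
G = 130 / (2*(1+0.21)) = 53.719 GPa = 5.3719e+10 Pa
Step 2: E_line = G*b^2/2
b = 0.28 nm = 2.8e-10 m
E_line = 0.5 * 5.3719e+10 * (2.8e-10)^2 = 2.106e-09 J/m
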